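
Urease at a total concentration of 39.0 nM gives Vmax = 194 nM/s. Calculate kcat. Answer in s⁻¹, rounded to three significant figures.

4.97 s⁻¹

kcat = Vmax/[E]total = 194 nM/s / 39.0 nM = 4.97 s⁻¹.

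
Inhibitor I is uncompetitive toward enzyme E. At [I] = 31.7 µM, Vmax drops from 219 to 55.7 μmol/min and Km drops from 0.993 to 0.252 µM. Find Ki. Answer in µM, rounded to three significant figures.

10.8 µM

Uncompetitive: Vmax,app = Vmax/α (and Km,app = Km/α) with α = 1 + [I]/Ki.
α = Vmax/Vmax,app = 219/55.7 = 3.932.
Ki = [I]/(α − 1) = 31.7/2.932 = 10.8 µM.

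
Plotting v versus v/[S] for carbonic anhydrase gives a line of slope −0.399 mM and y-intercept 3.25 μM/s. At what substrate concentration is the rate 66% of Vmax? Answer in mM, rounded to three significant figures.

The Eadie–Hofstee slope gives Km = 0.399 mM (slope = −Km).
v/Vmax = [S]/(Km+[S]) = 0.66 ⇒ [S] = Km·0.66/(1−0.66) = 0.399 × 1.941 = 0.775 mM.

0.775 mM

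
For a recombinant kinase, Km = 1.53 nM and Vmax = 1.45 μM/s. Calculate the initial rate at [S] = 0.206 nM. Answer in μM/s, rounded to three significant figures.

v = Vmax·[S]/(Km + [S]) = 1.45 × 0.206 / (1.53 + 0.206)
  = 0.2987 / 1.736 = 0.172 μM/s.

0.172 μM/s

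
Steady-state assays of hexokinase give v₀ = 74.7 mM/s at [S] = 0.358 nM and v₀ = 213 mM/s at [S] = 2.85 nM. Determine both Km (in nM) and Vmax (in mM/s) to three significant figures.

Km = 1.03 nM; Vmax = 290 mM/s

In reciprocal form, 1/v = (Km/Vmax)·(1/[S]) + 1/Vmax. The two points give (1/[S], 1/v) = (2.793, 0.01339) and (0.3509, 0.004695).
Slope = (0.01339 − 0.004695)/(2.793 − 0.3509) = 0.003559; intercept = 0.01339 − 0.003559×2.793 = 0.003446.
Vmax = 1/intercept = 290 mM/s; Km = slope × Vmax = 0.003559 × 290 = 1.03 nM.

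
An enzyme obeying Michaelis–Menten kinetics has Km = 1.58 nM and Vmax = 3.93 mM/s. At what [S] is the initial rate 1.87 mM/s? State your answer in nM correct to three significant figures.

1.43 nM

Rearranging v = Vmax[S]/(Km+[S]) gives [S] = Km·v/(Vmax − v).
[S] = 1.58 × 1.87 / (3.93 − 1.87) = 2.955/2.060 = 1.43 nM.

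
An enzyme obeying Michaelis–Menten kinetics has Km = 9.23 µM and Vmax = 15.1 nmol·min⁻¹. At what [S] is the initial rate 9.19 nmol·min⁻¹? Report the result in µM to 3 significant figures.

The required fractional saturation is v/Vmax = 9.19/15.1 = 0.6086.
Then [S]/(Km+[S]) = 0.6086 ⇒ [S] = 9.23 × 0.6086/(1 − 0.6086) = 14.4 µM.

14.4 µM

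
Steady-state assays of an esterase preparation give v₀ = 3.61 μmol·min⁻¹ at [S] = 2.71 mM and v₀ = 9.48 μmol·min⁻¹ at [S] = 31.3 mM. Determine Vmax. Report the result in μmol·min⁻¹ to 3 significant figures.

In reciprocal form, 1/v = (Km/Vmax)·(1/[S]) + 1/Vmax. The two points give (1/[S], 1/v) = (0.3690, 0.2770) and (0.03195, 0.1055).
Slope = (0.2770 − 0.1055)/(0.3690 − 0.03195) = 0.5089; intercept = 0.2770 − 0.5089×0.3690 = 0.08923.
Vmax = 1/intercept = 11.2 μmol·min⁻¹; Km = slope × Vmax = 0.5089 × 11.2 = 5.70 mM.

11.2 μmol·min⁻¹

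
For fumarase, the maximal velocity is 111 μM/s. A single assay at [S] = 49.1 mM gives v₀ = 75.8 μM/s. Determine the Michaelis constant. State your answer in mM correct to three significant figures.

v/Vmax = 75.8/111 = 0.6829 = [S]/(Km+[S]).
So Km + [S] = [S]/0.6829 = 71.90 mM, giving Km = 71.90 − 49.1 = 22.8 mM.

22.8 mM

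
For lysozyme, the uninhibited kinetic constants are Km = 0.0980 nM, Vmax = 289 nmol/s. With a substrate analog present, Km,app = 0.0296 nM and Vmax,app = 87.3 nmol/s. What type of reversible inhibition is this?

uncompetitive

Both Km and Vmax decrease by the same factor (~3.31-fold) — characteristic of uncompetitive inhibition.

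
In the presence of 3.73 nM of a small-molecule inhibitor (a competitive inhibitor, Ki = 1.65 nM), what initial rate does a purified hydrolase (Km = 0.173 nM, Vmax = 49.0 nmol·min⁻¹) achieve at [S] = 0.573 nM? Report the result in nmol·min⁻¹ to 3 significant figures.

With α = 1 + [I]/Ki = 1 + 3.73/1.65 = 3.261, the competitive rate law is v = Vmax[S] / (αKm + [S]).
v = 49.0×0.573 / (3.261×0.173 + 0.573) = 28.08/1.137 = 24.7 nmol·min⁻¹.

24.7 nmol·min⁻¹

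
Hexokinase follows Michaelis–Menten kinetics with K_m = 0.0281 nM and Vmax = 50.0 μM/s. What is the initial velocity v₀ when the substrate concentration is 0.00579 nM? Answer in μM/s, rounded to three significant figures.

[S]/(Km+[S]) = 0.00579/0.03389 = 0.1708, the fractional saturation.
v = 0.1708 × Vmax = 0.1708 × 50.0 = 8.54 μM/s.

8.54 μM/s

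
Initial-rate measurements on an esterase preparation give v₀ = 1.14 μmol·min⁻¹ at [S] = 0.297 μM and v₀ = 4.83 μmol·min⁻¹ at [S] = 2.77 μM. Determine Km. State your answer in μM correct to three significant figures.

In reciprocal form, 1/v = (Km/Vmax)·(1/[S]) + 1/Vmax. The two points give (1/[S], 1/v) = (3.367, 0.8772) and (0.3610, 0.2070).
Slope = (0.8772 − 0.2070)/(3.367 − 0.3610) = 0.2229; intercept = 0.8772 − 0.2229×3.367 = 0.1266.
Vmax = 1/intercept = 7.90 μmol·min⁻¹; Km = slope × Vmax = 0.2229 × 7.90 = 1.76 μM.

1.76 μM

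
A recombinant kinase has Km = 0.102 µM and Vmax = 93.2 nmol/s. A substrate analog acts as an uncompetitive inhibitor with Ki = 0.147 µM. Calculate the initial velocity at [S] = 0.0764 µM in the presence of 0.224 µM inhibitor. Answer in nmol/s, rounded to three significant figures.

24.2 nmol/s

With α = 1 + [I]/Ki = 1 + 0.224/0.147 = 2.524, the uncompetitive rate law is v = (Vmax/α)·[S] / (Km/α + [S]).
v = (93.2/2.524)×0.0764 / (0.102/2.524 + 0.0764) = 2.821/0.1168 = 24.2 nmol/s.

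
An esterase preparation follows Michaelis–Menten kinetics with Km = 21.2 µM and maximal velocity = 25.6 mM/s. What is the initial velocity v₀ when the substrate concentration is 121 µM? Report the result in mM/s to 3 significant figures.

v = Vmax·[S]/(Km + [S]) = 25.6 × 121 / (21.2 + 121)
  = 3098 / 142.2 = 21.8 mM/s.

21.8 mM/s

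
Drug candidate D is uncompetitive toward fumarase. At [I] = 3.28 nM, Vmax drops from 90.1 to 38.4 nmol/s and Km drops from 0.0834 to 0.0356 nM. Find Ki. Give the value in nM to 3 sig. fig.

Uncompetitive: Vmax,app = Vmax/α (and Km,app = Km/α) with α = 1 + [I]/Ki.
α = Vmax/Vmax,app = 90.1/38.4 = 2.346.
Since α = 1 + [I]/Ki, [I]/Ki = 2.346 − 1 = 1.346 and Ki = 3.28/1.346 = 2.44 nM.

2.44 nM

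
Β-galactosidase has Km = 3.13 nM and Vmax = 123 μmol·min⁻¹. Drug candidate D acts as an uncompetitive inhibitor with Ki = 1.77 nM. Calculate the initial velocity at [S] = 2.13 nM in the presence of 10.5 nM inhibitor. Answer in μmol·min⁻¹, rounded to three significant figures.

With α = 1 + [I]/Ki = 1 + 10.5/1.77 = 6.932, the uncompetitive rate law is v = (Vmax/α)·[S] / (Km/α + [S]).
v = (123/6.932)×2.13 / (3.13/6.932 + 2.13) = 37.79/2.582 = 14.6 μmol·min⁻¹.

14.6 μmol·min⁻¹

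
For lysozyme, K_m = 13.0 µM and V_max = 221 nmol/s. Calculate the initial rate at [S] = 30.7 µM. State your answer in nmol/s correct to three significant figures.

[S]/(Km+[S]) = 30.7/43.70 = 0.7025, the fractional saturation.
v = 0.7025 × Vmax = 0.7025 × 221 = 155 nmol/s.

155 nmol/s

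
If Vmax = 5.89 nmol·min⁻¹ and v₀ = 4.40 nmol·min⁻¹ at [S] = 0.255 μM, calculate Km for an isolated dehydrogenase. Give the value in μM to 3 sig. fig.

From v = Vmax[S]/(Km+[S]), Km = [S](Vmax − v)/v.
Km = 0.255 × (5.89 − 4.40) / 4.40 = 0.3799/4.40 = 0.0864 μM.

0.0864 μM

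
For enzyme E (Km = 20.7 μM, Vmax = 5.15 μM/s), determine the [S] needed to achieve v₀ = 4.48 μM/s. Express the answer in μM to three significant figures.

138 μM

The required fractional saturation is v/Vmax = 4.48/5.15 = 0.8699.
Then [S]/(Km+[S]) = 0.8699 ⇒ [S] = 20.7 × 0.8699/(1 − 0.8699) = 138 μM.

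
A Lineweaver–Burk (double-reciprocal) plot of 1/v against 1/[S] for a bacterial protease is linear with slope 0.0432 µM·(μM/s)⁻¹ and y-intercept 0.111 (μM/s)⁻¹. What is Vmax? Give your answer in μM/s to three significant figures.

9.01 μM/s

The y-intercept of a Lineweaver–Burk plot equals 1/Vmax, so Vmax = 1/0.111 = 9.01 μM/s.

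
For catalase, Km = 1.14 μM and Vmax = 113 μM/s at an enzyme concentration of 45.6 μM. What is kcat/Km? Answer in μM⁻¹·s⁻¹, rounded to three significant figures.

2.17 μM⁻¹·s⁻¹

kcat = Vmax/[E]total = 113/45.6 = 2.48 s⁻¹.
kcat/Km = 2.48/1.14 = 2.17 μM⁻¹·s⁻¹.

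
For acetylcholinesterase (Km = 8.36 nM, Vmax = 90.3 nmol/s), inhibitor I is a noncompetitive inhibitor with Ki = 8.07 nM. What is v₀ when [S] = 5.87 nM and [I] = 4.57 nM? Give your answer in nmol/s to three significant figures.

23.8 nmol/s

α = 1 + [I]/Ki = 1 + 4.57/8.07 = 1.566.
For a noncompetitive inhibitor, Vmax is reduced to Vmax/α while Km is unchanged: Km,app = 8.36 nM, Vmax,app = 57.7 nmol/s.
v = Vmax,app·[S]/(Km,app + [S]) = 57.7 × 5.87/(8.36 + 5.87) = 23.8 nmol/s.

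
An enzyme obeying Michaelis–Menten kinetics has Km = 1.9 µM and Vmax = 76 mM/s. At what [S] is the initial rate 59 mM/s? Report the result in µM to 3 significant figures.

Rearranging v = Vmax[S]/(Km+[S]) gives [S] = Km·v/(Vmax − v).
[S] = 1.9 × 59 / (76 − 59) = 112.1/17.00 = 6.59 µM.

6.59 µM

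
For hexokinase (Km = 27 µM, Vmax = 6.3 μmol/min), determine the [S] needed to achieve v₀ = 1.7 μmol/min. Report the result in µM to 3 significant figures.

Rearranging v = Vmax[S]/(Km+[S]) gives [S] = Km·v/(Vmax − v).
[S] = 27 × 1.7 / (6.3 − 1.7) = 45.90/4.600 = 9.98 µM.

9.98 µM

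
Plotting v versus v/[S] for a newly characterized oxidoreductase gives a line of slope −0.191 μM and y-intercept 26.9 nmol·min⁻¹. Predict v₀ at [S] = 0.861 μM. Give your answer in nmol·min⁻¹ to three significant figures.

In the Eadie–Hofstee form v = Vmax − Km·(v/[S]), the slope is −Km and the intercept is Vmax, so Km = 0.191 μM and Vmax = 26.9 nmol·min⁻¹.
v = 26.9 × 0.861/(0.191 + 0.861) = 22.0 nmol·min⁻¹.

22.0 nmol·min⁻¹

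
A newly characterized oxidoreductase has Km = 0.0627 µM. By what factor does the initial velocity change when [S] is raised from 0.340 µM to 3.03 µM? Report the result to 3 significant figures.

1.16

The fractional saturations are [S]/(Km+[S]) = 0.340/0.4027 = 0.8443 and 3.03/3.093 = 0.9797.
v₂/v₁ is just their ratio: 0.9797/0.8443 = 1.16.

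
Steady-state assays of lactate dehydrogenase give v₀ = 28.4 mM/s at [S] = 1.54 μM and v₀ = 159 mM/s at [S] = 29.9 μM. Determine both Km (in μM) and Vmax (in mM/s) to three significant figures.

Km = 9.95 μM; Vmax = 212 mM/s

From v = Vmax[S]/(Km+[S]), each point gives Vmax = v(Km+[S])/[S].
Equating: 28.4(Km+1.54)/1.54 = 159(Km+29.9)/29.9.
18.44·Km + 28.4 = 5.318·Km + 159, so (18.44 − 5.318)·Km = 159 − 28.4.
Km = 130.6/13.12 = 9.95 μM; then Vmax = 28.4(9.95+1.54)/1.54 = 212 mM/s.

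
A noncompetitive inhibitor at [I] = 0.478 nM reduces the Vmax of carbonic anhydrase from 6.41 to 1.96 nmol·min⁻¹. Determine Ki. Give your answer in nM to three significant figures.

0.211 nM

Noncompetitive: Vmax,app = Vmax/α with α = 1 + [I]/Ki.
α = Vmax/Vmax,app = 6.41/1.96 = 3.270.
Since α = 1 + [I]/Ki, [I]/Ki = 3.270 − 1 = 2.270 and Ki = 0.478/2.270 = 0.211 nM.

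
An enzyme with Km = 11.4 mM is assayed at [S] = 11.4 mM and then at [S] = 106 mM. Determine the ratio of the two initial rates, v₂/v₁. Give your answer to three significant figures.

1.81

Since Vmax cancels, v₂/v₁ = [S]₂(Km+[S]₁) / [S]₁(Km+[S]₂).
= 106×(11.4+11.4) / (11.4×(11.4+106)) = 2417/1338 = 1.81.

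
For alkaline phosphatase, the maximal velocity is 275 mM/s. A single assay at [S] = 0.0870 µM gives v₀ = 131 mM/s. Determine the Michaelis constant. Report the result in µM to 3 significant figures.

From v = Vmax[S]/(Km+[S]), Km = [S](Vmax − v)/v.
Km = 0.0870 × (275 − 131) / 131 = 12.53/131 = 0.0956 µM.

0.0956 µM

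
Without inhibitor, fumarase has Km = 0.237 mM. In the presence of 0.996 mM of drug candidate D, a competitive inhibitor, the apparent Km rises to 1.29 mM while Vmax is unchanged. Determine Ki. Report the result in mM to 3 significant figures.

0.224 mM

Competitive: Km,app = α·Km with α = 1 + [I]/Ki.
α = Km,app/Km = 1.29/0.237 = 5.443.
Since α = 1 + [I]/Ki, [I]/Ki = 5.443 − 1 = 4.443 and Ki = 0.996/4.443 = 0.224 mM.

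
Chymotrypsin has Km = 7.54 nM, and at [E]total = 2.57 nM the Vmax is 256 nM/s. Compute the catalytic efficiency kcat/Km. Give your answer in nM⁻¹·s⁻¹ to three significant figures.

kcat = Vmax/[E]total = 256/2.57 = 99.6 s⁻¹.
kcat/Km = 99.6/7.54 = 13.2 nM⁻¹·s⁻¹.

13.2 nM⁻¹·s⁻¹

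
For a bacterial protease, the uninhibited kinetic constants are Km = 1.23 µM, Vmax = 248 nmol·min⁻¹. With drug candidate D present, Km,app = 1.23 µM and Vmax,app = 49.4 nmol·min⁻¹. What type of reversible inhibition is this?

noncompetitive

Vmax decreases (248 → 49.4 nmol·min⁻¹) while Km is unchanged — pure noncompetitive inhibition.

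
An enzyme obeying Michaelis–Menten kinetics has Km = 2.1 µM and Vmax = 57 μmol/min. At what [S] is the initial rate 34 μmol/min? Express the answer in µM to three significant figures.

The required fractional saturation is v/Vmax = 34/57 = 0.5965.
Then [S]/(Km+[S]) = 0.5965 ⇒ [S] = 2.1 × 0.5965/(1 − 0.5965) = 3.10 µM.

3.10 µM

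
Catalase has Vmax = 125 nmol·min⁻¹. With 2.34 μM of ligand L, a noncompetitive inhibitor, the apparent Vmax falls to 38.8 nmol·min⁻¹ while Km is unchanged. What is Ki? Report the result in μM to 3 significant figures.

Noncompetitive: Vmax,app = Vmax/α with α = 1 + [I]/Ki.
α = Vmax/Vmax,app = 125/38.8 = 3.222.
Since α = 1 + [I]/Ki, [I]/Ki = 3.222 − 1 = 2.222 and Ki = 2.34/2.222 = 1.05 μM.

1.05 μM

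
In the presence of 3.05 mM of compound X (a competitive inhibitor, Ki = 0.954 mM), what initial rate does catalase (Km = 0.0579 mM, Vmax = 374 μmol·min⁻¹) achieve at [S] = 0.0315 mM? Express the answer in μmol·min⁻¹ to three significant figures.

α = 1 + [I]/Ki = 1 + 3.05/0.954 = 4.197.
For a competitive inhibitor, Vmax is unchanged and the apparent Km becomes α·Km: Km,app = 0.243 mM, Vmax,app = 374 μmol·min⁻¹.
v = Vmax,app·[S]/(Km,app + [S]) = 374 × 0.0315/(0.243 + 0.0315) = 42.9 μmol·min⁻¹.

42.9 μmol·min⁻¹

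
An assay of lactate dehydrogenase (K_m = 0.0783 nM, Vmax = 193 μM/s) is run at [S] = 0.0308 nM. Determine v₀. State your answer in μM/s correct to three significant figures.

v = Vmax·[S]/(Km + [S]) = 193 × 0.0308 / (0.0783 + 0.0308)
  = 5.944 / 0.1091 = 54.5 μM/s.

54.5 μM/s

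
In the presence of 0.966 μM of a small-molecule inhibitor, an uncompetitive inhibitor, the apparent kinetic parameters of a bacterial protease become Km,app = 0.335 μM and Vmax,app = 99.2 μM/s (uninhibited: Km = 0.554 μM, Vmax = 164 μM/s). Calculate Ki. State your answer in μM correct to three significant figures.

Uncompetitive: Vmax,app = Vmax/α (and Km,app = Km/α) with α = 1 + [I]/Ki.
α = Vmax/Vmax,app = 164/99.2 = 1.653.
Since α = 1 + [I]/Ki, [I]/Ki = 1.653 − 1 = 0.6532 and Ki = 0.966/0.6532 = 1.48 μM.

1.48 μM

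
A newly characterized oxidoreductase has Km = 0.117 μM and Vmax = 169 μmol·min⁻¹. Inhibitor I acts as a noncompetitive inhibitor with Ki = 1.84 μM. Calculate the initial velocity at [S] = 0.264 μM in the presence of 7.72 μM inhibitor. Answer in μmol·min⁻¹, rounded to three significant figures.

α = 1 + [I]/Ki = 1 + 7.72/1.84 = 5.196.
For a noncompetitive inhibitor, Vmax is reduced to Vmax/α while Km is unchanged: Km,app = 0.117 μM, Vmax,app = 32.5 μmol·min⁻¹.
v = Vmax,app·[S]/(Km,app + [S]) = 32.5 × 0.264/(0.117 + 0.264) = 22.5 μmol·min⁻¹.

22.5 μmol·min⁻¹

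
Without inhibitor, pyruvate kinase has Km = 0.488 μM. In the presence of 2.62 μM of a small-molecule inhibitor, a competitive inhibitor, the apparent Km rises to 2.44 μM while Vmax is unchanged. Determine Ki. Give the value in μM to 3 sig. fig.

Competitive: Km,app = α·Km with α = 1 + [I]/Ki.
α = Km,app/Km = 2.44/0.488 = 5.000.
Since α = 1 + [I]/Ki, [I]/Ki = 5.000 − 1 = 4.000 and Ki = 2.62/4.000 = 0.655 μM.

0.655 μM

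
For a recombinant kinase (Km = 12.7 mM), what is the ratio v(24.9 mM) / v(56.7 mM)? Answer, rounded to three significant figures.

The fractional saturations are [S]/(Km+[S]) = 56.7/69.40 = 0.8170 and 24.9/37.60 = 0.6622.
v₂/v₁ is just their ratio: 0.6622/0.8170 = 0.811.

0.811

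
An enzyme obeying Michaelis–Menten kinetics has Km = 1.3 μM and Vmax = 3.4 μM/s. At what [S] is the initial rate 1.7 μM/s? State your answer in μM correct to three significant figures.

1.30 μM

Rearranging v = Vmax[S]/(Km+[S]) gives [S] = Km·v/(Vmax − v).
[S] = 1.3 × 1.7 / (3.4 − 1.7) = 2.210/1.700 = 1.30 μM.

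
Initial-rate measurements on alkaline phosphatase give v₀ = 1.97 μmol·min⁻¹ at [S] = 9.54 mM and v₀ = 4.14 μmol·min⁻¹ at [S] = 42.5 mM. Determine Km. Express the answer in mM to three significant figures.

In reciprocal form, 1/v = (Km/Vmax)·(1/[S]) + 1/Vmax. The two points give (1/[S], 1/v) = (0.1048, 0.5076) and (0.02353, 0.2415).
Slope = (0.5076 − 0.2415)/(0.1048 − 0.02353) = 3.273; intercept = 0.5076 − 3.273×0.1048 = 0.1645.
Vmax = 1/intercept = 6.08 μmol·min⁻¹; Km = slope × Vmax = 3.273 × 6.08 = 19.9 mM.

19.9 mM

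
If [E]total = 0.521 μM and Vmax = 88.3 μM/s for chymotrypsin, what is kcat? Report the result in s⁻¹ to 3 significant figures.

kcat = Vmax/[E]total = 88.3 μM/s / 0.521 μM = 169 s⁻¹.

169 s⁻¹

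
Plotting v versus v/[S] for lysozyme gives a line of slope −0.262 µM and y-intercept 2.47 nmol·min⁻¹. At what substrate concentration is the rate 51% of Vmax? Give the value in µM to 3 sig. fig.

0.273 µM

The Eadie–Hofstee slope gives Km = 0.262 µM (slope = −Km).
v/Vmax = [S]/(Km+[S]) = 0.51 ⇒ [S] = Km·0.51/(1−0.51) = 0.262 × 1.041 = 0.273 µM.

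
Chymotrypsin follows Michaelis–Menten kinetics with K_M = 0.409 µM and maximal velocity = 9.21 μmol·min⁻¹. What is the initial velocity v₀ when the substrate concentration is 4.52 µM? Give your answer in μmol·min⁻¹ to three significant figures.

[S]/(Km+[S]) = 4.52/4.929 = 0.9170, the fractional saturation.
v = 0.9170 × Vmax = 0.9170 × 9.21 = 8.45 μmol·min⁻¹.

8.45 μmol·min⁻¹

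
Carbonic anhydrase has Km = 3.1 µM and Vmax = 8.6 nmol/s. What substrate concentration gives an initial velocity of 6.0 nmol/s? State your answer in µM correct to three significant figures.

Rearranging v = Vmax[S]/(Km+[S]) gives [S] = Km·v/(Vmax − v).
[S] = 3.1 × 6.0 / (8.6 − 6.0) = 18.60/2.600 = 7.15 µM.

7.15 µM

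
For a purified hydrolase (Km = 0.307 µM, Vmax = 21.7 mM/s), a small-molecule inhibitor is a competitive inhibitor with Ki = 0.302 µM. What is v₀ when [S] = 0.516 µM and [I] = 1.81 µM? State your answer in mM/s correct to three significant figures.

4.20 mM/s

With α = 1 + [I]/Ki = 1 + 1.81/0.302 = 6.993, the competitive rate law is v = Vmax[S] / (αKm + [S]).
v = 21.7×0.516 / (6.993×0.307 + 0.516) = 11.20/2.663 = 4.20 mM/s.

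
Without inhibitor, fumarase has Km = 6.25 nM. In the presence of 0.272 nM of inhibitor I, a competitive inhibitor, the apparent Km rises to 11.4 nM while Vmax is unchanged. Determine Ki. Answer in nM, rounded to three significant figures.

0.330 nM

Competitive: Km,app = α·Km with α = 1 + [I]/Ki.
α = Km,app/Km = 11.4/6.25 = 1.824.
Since α = 1 + [I]/Ki, [I]/Ki = 1.824 − 1 = 0.8240 and Ki = 0.272/0.8240 = 0.330 nM.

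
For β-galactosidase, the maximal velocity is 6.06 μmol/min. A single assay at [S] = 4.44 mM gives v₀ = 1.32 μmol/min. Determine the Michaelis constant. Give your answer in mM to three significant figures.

15.9 mM

From v = Vmax[S]/(Km+[S]), Km = [S](Vmax − v)/v.
Km = 4.44 × (6.06 − 1.32) / 1.32 = 21.05/1.32 = 15.9 mM.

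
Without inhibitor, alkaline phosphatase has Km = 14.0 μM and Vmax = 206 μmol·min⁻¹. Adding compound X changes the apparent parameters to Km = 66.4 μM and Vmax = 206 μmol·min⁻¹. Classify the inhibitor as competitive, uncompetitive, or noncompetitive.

competitive

Km increases (14.0 → 66.4 μM) while Vmax is unchanged — the hallmark of competitive inhibition.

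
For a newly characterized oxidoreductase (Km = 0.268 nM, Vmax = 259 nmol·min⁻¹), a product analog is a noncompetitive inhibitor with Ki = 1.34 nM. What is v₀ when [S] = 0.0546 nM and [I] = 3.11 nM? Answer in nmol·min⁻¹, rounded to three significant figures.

With α = 1 + [I]/Ki = 1 + 3.11/1.34 = 3.321, the noncompetitive rate law is v = (Vmax/α)·[S] / (Km + [S]).
v = (259/3.321)×0.0546 / (0.268 + 0.0546) = 4.258/0.3226 = 13.2 nmol·min⁻¹.

13.2 nmol·min⁻¹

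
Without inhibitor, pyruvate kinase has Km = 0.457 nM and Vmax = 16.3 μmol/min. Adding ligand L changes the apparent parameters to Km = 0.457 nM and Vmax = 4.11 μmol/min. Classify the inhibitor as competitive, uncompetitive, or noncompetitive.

Vmax decreases (16.3 → 4.11 μmol/min) while Km is unchanged — pure noncompetitive inhibition.

noncompetitive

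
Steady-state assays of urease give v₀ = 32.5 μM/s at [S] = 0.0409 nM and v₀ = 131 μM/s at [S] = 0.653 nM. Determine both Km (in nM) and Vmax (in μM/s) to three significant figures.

Km = 0.166 nM; Vmax = 164 μM/s

From v = Vmax[S]/(Km+[S]), each point gives Vmax = v(Km+[S])/[S].
Equating: 32.5(Km+0.0409)/0.0409 = 131(Km+0.653)/0.653.
794.6·Km + 32.5 = 200.6·Km + 131, so (794.6 − 200.6)·Km = 131 − 32.5.
Km = 98.50/594.0 = 0.166 nM; then Vmax = 32.5(0.166+0.0409)/0.0409 = 164 μM/s.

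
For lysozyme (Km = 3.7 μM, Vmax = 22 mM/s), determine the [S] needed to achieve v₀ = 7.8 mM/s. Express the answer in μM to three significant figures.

Rearranging v = Vmax[S]/(Km+[S]) gives [S] = Km·v/(Vmax − v).
[S] = 3.7 × 7.8 / (22 − 7.8) = 28.86/14.20 = 2.03 μM.

2.03 μM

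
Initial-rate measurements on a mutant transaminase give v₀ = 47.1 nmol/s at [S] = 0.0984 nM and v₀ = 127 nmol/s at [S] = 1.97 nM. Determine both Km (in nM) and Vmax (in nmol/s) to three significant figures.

From v = Vmax[S]/(Km+[S]), each point gives Vmax = v(Km+[S])/[S].
Equating: 47.1(Km+0.0984)/0.0984 = 127(Km+1.97)/1.97.
478.7·Km + 47.1 = 64.47·Km + 127, so (478.7 − 64.47)·Km = 127 − 47.1.
Km = 79.90/414.2 = 0.193 nM; then Vmax = 47.1(0.193+0.0984)/0.0984 = 139 nmol/s.

Km = 0.193 nM; Vmax = 139 nmol/s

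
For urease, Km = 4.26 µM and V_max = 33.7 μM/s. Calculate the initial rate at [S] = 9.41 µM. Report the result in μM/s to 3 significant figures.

v = Vmax·[S]/(Km + [S]) = 33.7 × 9.41 / (4.26 + 9.41)
  = 317.1 / 13.67 = 23.2 μM/s.

23.2 μM/s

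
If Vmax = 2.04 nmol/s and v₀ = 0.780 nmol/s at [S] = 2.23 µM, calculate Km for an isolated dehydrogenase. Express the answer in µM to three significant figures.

v/Vmax = 0.780/2.04 = 0.3824 = [S]/(Km+[S]).
So Km + [S] = [S]/0.3824 = 5.832 µM, giving Km = 5.832 − 2.23 = 3.60 µM.

3.60 µM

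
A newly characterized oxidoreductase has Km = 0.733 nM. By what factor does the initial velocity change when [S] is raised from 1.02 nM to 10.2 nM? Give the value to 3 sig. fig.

The fractional saturations are [S]/(Km+[S]) = 1.02/1.753 = 0.5819 and 10.2/10.93 = 0.9330.
v₂/v₁ is just their ratio: 0.9330/0.5819 = 1.60.

1.60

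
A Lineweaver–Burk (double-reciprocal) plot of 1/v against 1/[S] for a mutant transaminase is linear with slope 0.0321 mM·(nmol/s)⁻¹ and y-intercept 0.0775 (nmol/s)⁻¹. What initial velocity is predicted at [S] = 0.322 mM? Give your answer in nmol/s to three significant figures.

5.64 nmol/s

The y-intercept is 1/Vmax, so Vmax = 1/0.0775 = 12.9 nmol/s.
The slope is Km/Vmax, so Km = 0.0321 × 12.9 = 0.414 mM.
Then v = 12.9 × 0.322/(0.414 + 0.322) = 5.64 nmol/s.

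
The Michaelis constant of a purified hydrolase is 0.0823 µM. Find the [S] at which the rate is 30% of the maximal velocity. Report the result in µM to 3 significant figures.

v/Vmax = [S]/(Km+[S]) = 0.3, so [S] = Km·0.3/(1 − 0.3) = 0.0823 × 0.4286.
[S] = 0.0353 µM.

0.0353 µM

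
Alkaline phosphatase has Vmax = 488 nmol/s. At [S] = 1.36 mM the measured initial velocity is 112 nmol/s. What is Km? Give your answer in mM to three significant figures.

4.57 mM

v/Vmax = 112/488 = 0.2295 = [S]/(Km+[S]).
So Km + [S] = [S]/0.2295 = 5.926 mM, giving Km = 5.926 − 1.36 = 4.57 mM.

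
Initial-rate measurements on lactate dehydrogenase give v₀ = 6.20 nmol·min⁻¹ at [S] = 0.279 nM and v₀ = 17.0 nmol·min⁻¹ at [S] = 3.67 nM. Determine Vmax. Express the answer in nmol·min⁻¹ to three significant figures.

19.8 nmol·min⁻¹

From v = Vmax[S]/(Km+[S]), each point gives Vmax = v(Km+[S])/[S].
Equating: 6.20(Km+0.279)/0.279 = 17.0(Km+3.67)/3.67.
22.22·Km + 6.20 = 4.632·Km + 17.0, so (22.22 − 4.632)·Km = 17.0 − 6.20.
Km = 10.80/17.59 = 0.614 nM; then Vmax = 6.20(0.614+0.279)/0.279 = 19.8 nmol·min⁻¹.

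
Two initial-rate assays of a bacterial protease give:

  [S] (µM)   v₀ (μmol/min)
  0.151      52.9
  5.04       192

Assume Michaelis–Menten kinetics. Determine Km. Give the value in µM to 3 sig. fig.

0.445 µM

In reciprocal form, 1/v = (Km/Vmax)·(1/[S]) + 1/Vmax. The two points give (1/[S], 1/v) = (6.623, 0.01890) and (0.1984, 0.005208).
Slope = (0.01890 − 0.005208)/(6.623 − 0.1984) = 0.002132; intercept = 0.01890 − 0.002132×6.623 = 0.004785.
Vmax = 1/intercept = 209 μmol/min; Km = slope × Vmax = 0.002132 × 209 = 0.445 µM.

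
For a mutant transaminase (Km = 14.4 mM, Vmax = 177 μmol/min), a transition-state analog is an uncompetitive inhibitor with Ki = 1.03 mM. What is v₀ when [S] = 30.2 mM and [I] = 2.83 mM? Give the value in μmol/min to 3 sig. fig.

41.9 μmol/min

α = 1 + [I]/Ki = 1 + 2.83/1.03 = 3.748.
For an uncompetitive inhibitor, both parameters are divided by α, giving Vmax/α and Km/α: Km,app = 3.84 mM, Vmax,app = 47.2 μmol/min.
v = Vmax,app·[S]/(Km,app + [S]) = 47.2 × 30.2/(3.84 + 30.2) = 41.9 μmol/min.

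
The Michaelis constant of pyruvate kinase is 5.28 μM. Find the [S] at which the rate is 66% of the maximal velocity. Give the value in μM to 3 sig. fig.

10.2 μM

v/Vmax = [S]/(Km+[S]) = 0.66, so [S] = Km·0.66/(1 − 0.66) = 5.28 × 1.941.
[S] = 10.2 μM.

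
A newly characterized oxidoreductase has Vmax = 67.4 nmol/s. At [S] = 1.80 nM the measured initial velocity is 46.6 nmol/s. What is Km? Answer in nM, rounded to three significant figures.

v/Vmax = 46.6/67.4 = 0.6914 = [S]/(Km+[S]).
So Km + [S] = [S]/0.6914 = 2.603 nM, giving Km = 2.603 − 1.80 = 0.803 nM.

0.803 nM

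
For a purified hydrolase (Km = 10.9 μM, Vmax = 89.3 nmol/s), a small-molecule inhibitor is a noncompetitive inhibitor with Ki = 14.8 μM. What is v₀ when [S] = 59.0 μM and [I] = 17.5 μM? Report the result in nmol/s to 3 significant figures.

α = 1 + [I]/Ki = 1 + 17.5/14.8 = 2.182.
For a noncompetitive inhibitor, Vmax is reduced to Vmax/α while Km is unchanged: Km,app = 10.9 μM, Vmax,app = 40.9 nmol/s.
v = Vmax,app·[S]/(Km,app + [S]) = 40.9 × 59.0/(10.9 + 59.0) = 34.5 nmol/s.

34.5 nmol/s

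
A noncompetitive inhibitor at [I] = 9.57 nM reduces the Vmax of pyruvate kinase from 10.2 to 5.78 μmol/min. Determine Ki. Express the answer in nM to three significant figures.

12.5 nM

Noncompetitive: Vmax,app = Vmax/α with α = 1 + [I]/Ki.
α = Vmax/Vmax,app = 10.2/5.78 = 1.765.
Since α = 1 + [I]/Ki, [I]/Ki = 1.765 − 1 = 0.7647 and Ki = 9.57/0.7647 = 12.5 nM.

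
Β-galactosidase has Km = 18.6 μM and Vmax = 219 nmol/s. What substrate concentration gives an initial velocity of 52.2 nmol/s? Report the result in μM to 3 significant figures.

5.82 μM

Rearranging v = Vmax[S]/(Km+[S]) gives [S] = Km·v/(Vmax − v).
[S] = 18.6 × 52.2 / (219 − 52.2) = 970.9/166.8 = 5.82 μM.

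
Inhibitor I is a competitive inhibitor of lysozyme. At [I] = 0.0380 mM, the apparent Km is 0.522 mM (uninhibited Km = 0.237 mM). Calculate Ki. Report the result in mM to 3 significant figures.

0.0316 mM

Competitive: Km,app = α·Km with α = 1 + [I]/Ki.
α = Km,app/Km = 0.522/0.237 = 2.203.
Since α = 1 + [I]/Ki, [I]/Ki = 2.203 − 1 = 1.203 and Ki = 0.0380/1.203 = 0.0316 mM.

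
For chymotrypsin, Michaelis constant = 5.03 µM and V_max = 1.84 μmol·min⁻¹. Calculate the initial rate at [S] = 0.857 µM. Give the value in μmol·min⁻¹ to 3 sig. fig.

v = Vmax·[S]/(Km + [S]) = 1.84 × 0.857 / (5.03 + 0.857)
  = 1.577 / 5.887 = 0.268 μmol·min⁻¹.

0.268 μmol·min⁻¹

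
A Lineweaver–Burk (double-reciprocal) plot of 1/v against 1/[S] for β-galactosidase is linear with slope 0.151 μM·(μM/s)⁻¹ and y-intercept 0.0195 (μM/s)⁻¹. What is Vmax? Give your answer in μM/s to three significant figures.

The y-intercept of a Lineweaver–Burk plot equals 1/Vmax, so Vmax = 1/0.0195 = 51.3 μM/s.

51.3 μM/s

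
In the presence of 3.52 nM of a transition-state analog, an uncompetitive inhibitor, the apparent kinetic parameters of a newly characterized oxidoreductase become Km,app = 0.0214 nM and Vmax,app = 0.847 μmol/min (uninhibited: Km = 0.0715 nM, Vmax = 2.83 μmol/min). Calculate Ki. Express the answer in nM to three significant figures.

1.50 nM

Uncompetitive: Vmax,app = Vmax/α (and Km,app = Km/α) with α = 1 + [I]/Ki.
α = Vmax/Vmax,app = 2.83/0.847 = 3.341.
Ki = [I]/(α − 1) = 3.52/2.341 = 1.50 nM.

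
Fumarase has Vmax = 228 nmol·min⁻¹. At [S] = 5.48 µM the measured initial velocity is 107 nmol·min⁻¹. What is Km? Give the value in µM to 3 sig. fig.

From v = Vmax[S]/(Km+[S]), Km = [S](Vmax − v)/v.
Km = 5.48 × (228 − 107) / 107 = 663.1/107 = 6.20 µM.

6.20 µM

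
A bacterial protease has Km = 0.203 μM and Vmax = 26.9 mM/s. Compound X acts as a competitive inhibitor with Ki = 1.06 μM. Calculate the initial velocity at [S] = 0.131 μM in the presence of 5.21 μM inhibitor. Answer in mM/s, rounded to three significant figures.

2.65 mM/s

With α = 1 + [I]/Ki = 1 + 5.21/1.06 = 5.915, the competitive rate law is v = Vmax[S] / (αKm + [S]).
v = 26.9×0.131 / (5.915×0.203 + 0.131) = 3.524/1.332 = 2.65 mM/s.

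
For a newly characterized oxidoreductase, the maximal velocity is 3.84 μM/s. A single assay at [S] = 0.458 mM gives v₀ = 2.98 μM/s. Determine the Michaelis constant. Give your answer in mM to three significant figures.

v/Vmax = 2.98/3.84 = 0.7760 = [S]/(Km+[S]).
So Km + [S] = [S]/0.7760 = 0.5902 mM, giving Km = 0.5902 − 0.458 = 0.132 mM.

0.132 mM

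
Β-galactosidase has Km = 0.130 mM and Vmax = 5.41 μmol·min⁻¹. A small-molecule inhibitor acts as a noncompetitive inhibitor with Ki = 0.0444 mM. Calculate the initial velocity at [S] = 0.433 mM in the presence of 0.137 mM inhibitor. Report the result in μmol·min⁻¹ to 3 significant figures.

1.02 μmol·min⁻¹

α = 1 + [I]/Ki = 1 + 0.137/0.0444 = 4.086.
For a noncompetitive inhibitor, Vmax is reduced to Vmax/α while Km is unchanged: Km,app = 0.130 mM, Vmax,app = 1.32 μmol·min⁻¹.
v = Vmax,app·[S]/(Km,app + [S]) = 1.32 × 0.433/(0.130 + 0.433) = 1.02 μmol·min⁻¹.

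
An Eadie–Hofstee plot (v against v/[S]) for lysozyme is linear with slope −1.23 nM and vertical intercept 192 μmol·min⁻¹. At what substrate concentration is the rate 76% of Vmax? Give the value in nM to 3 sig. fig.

3.90 nM

The Eadie–Hofstee slope gives Km = 1.23 nM (slope = −Km).
v/Vmax = [S]/(Km+[S]) = 0.76 ⇒ [S] = Km·0.76/(1−0.76) = 1.23 × 3.167 = 3.90 nM.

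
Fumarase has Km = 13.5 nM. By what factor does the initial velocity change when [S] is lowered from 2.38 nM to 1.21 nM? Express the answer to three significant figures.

Since Vmax cancels, v₂/v₁ = [S]₂(Km+[S]₁) / [S]₁(Km+[S]₂).
= 1.21×(13.5+2.38) / (2.38×(13.5+1.21)) = 19.21/35.01 = 0.549.

0.549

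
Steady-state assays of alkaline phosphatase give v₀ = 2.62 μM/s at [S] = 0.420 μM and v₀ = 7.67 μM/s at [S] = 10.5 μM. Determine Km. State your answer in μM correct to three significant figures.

In reciprocal form, 1/v = (Km/Vmax)·(1/[S]) + 1/Vmax. The two points give (1/[S], 1/v) = (2.381, 0.3817) and (0.09524, 0.1304).
Slope = (0.3817 − 0.1304)/(2.381 − 0.09524) = 0.1099; intercept = 0.3817 − 0.1099×2.381 = 0.1199.
Vmax = 1/intercept = 8.34 μM/s; Km = slope × Vmax = 0.1099 × 8.34 = 0.917 μM.

0.917 μM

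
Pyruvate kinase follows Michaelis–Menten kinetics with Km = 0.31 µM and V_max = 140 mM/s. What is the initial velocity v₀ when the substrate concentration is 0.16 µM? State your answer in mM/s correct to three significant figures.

[S]/(Km+[S]) = 0.16/0.4700 = 0.3404, the fractional saturation.
v = 0.3404 × Vmax = 0.3404 × 140 = 47.7 mM/s.

47.7 mM/s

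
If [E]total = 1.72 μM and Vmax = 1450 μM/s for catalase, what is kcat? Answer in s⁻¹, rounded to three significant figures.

843 s⁻¹

kcat = Vmax/[E]total = 1450 μM/s / 1.72 μM = 843 s⁻¹.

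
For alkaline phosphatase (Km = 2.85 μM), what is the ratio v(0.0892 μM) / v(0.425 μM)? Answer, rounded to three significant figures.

0.234

Since Vmax cancels, v₂/v₁ = [S]₂(Km+[S]₁) / [S]₁(Km+[S]₂).
= 0.0892×(2.85+0.425) / (0.425×(2.85+0.0892)) = 0.2921/1.249 = 0.234.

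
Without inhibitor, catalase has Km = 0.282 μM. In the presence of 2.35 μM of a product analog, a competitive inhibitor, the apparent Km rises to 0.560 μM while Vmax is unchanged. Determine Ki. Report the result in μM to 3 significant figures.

2.38 μM

Competitive: Km,app = α·Km with α = 1 + [I]/Ki.
α = Km,app/Km = 0.560/0.282 = 1.986.
Ki = [I]/(α − 1) = 2.35/0.9858 = 2.38 μM.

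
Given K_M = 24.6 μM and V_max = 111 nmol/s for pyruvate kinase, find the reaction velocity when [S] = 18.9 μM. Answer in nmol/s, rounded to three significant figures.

v = Vmax·[S]/(Km + [S]) = 111 × 18.9 / (24.6 + 18.9)
  = 2098 / 43.50 = 48.2 nmol/s.

48.2 nmol/s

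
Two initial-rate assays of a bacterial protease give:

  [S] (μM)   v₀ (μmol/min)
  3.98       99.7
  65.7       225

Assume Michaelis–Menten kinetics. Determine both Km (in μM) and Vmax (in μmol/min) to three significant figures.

In reciprocal form, 1/v = (Km/Vmax)·(1/[S]) + 1/Vmax. The two points give (1/[S], 1/v) = (0.2513, 0.01003) and (0.01522, 0.004444).
Slope = (0.01003 − 0.004444)/(0.2513 − 0.01522) = 0.02366; intercept = 0.01003 − 0.02366×0.2513 = 0.004084.
Vmax = 1/intercept = 245 μmol/min; Km = slope × Vmax = 0.02366 × 245 = 5.79 μM.

Km = 5.79 μM; Vmax = 245 μmol/min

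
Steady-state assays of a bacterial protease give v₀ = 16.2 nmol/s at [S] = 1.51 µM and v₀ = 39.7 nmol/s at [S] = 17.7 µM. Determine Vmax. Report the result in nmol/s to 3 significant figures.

45.9 nmol/s

In reciprocal form, 1/v = (Km/Vmax)·(1/[S]) + 1/Vmax. The two points give (1/[S], 1/v) = (0.6623, 0.06173) and (0.05650, 0.02519).
Slope = (0.06173 − 0.02519)/(0.6623 − 0.05650) = 0.06032; intercept = 0.06173 − 0.06032×0.6623 = 0.02178.
Vmax = 1/intercept = 45.9 nmol/s; Km = slope × Vmax = 0.06032 × 45.9 = 2.77 µM.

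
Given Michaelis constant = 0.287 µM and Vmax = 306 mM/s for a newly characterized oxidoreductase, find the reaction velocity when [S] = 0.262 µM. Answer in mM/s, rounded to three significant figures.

146 mM/s

[S]/(Km+[S]) = 0.262/0.5490 = 0.4772, the fractional saturation.
v = 0.4772 × Vmax = 0.4772 × 306 = 146 mM/s.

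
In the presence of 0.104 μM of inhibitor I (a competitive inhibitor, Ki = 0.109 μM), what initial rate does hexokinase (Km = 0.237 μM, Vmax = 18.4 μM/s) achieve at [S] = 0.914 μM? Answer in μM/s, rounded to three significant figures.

With α = 1 + [I]/Ki = 1 + 0.104/0.109 = 1.954, the competitive rate law is v = Vmax[S] / (αKm + [S]).
v = 18.4×0.914 / (1.954×0.237 + 0.914) = 16.82/1.377 = 12.2 μM/s.

12.2 μM/s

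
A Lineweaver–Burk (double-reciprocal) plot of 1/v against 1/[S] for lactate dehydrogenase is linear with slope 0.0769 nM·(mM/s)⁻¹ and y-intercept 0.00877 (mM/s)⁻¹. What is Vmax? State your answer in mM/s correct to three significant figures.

The y-intercept of a Lineweaver–Burk plot equals 1/Vmax, so Vmax = 1/0.00877 = 114 mM/s.

114 mM/s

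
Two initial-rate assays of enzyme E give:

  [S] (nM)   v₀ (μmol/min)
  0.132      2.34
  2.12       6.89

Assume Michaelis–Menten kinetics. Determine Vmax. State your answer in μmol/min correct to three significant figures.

From v = Vmax[S]/(Km+[S]), each point gives Vmax = v(Km+[S])/[S].
Equating: 2.34(Km+0.132)/0.132 = 6.89(Km+2.12)/2.12.
17.73·Km + 2.34 = 3.250·Km + 6.89, so (17.73 − 3.250)·Km = 6.89 − 2.34.
Km = 4.550/14.48 = 0.314 nM; then Vmax = 2.34(0.314+0.132)/0.132 = 7.91 μmol/min.

7.91 μmol/min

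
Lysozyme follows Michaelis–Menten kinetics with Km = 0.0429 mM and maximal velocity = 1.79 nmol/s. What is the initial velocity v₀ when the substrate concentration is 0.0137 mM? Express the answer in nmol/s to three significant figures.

v = Vmax·[S]/(Km + [S]) = 1.79 × 0.0137 / (0.0429 + 0.0137)
  = 0.02452 / 0.05660 = 0.433 nmol/s.

0.433 nmol/s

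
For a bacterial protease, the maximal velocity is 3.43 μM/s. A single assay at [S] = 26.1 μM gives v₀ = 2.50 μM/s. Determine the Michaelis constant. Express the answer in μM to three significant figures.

9.71 μM

v/Vmax = 2.50/3.43 = 0.7289 = [S]/(Km+[S]).
So Km + [S] = [S]/0.7289 = 35.81 μM, giving Km = 35.81 − 26.1 = 9.71 μM.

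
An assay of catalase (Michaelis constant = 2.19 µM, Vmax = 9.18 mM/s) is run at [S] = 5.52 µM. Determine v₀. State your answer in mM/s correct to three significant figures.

[S]/(Km+[S]) = 5.52/7.710 = 0.7160, the fractional saturation.
v = 0.7160 × Vmax = 0.7160 × 9.18 = 6.57 mM/s.

6.57 mM/s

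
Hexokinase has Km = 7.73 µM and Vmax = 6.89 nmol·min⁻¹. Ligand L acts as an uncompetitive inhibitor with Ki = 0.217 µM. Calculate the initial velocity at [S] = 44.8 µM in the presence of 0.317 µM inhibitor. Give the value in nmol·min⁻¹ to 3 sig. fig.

α = 1 + [I]/Ki = 1 + 0.317/0.217 = 2.461.
For an uncompetitive inhibitor, both parameters are divided by α, giving Vmax/α and Km/α: Km,app = 3.14 µM, Vmax,app = 2.80 nmol·min⁻¹.
v = Vmax,app·[S]/(Km,app + [S]) = 2.80 × 44.8/(3.14 + 44.8) = 2.62 nmol·min⁻¹.

2.62 nmol·min⁻¹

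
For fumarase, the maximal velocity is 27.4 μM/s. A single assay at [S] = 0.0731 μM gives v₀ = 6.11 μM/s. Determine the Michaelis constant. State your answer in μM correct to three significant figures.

0.255 μM

From v = Vmax[S]/(Km+[S]), Km = [S](Vmax − v)/v.
Km = 0.0731 × (27.4 − 6.11) / 6.11 = 1.556/6.11 = 0.255 μM.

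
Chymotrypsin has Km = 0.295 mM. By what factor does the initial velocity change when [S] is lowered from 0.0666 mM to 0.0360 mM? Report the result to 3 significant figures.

0.591

Since Vmax cancels, v₂/v₁ = [S]₂(Km+[S]₁) / [S]₁(Km+[S]₂).
= 0.0360×(0.295+0.0666) / (0.0666×(0.295+0.0360)) = 0.01302/0.02204 = 0.591.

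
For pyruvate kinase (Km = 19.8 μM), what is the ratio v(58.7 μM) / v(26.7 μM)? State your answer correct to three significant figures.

1.30

The fractional saturations are [S]/(Km+[S]) = 26.7/46.50 = 0.5742 and 58.7/78.50 = 0.7478.
v₂/v₁ is just their ratio: 0.7478/0.5742 = 1.30.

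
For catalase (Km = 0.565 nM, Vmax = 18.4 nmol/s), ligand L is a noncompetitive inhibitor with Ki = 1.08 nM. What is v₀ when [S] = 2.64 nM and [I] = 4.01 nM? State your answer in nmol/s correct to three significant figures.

3.22 nmol/s

α = 1 + [I]/Ki = 1 + 4.01/1.08 = 4.713.
For a noncompetitive inhibitor, Vmax is reduced to Vmax/α while Km is unchanged: Km,app = 0.565 nM, Vmax,app = 3.90 nmol/s.
v = Vmax,app·[S]/(Km,app + [S]) = 3.90 × 2.64/(0.565 + 2.64) = 3.22 nmol/s.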